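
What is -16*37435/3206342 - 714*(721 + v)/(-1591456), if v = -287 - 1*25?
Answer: -4220814217/1275688053488 ≈ -0.0033087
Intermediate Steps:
v = -312 (v = -287 - 25 = -312)
-16*37435/3206342 - 714*(721 + v)/(-1591456) = -16*37435/3206342 - 714*(721 - 312)/(-1591456) = -598960*1/3206342 - 714*409*(-1/1591456) = -299480/1603171 - 292026*(-1/1591456) = -299480/1603171 + 146013/795728 = -4220814217/1275688053488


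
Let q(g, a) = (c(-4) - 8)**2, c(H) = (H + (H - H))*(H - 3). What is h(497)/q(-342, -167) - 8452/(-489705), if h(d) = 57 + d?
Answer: 27467737/19588200 ≈ 1.4023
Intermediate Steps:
c(H) = H*(-3 + H) (c(H) = (H + 0)*(-3 + H) = H*(-3 + H))
q(g, a) = 400 (q(g, a) = (-4*(-3 - 4) - 8)**2 = (-4*(-7) - 8)**2 = (28 - 8)**2 = 20**2 = 400)
h(497)/q(-342, -167) - 8452/(-489705) = (57 + 497)/400 - 8452/(-489705) = 554*(1/400) - 8452*(-1/489705) = 277/200 + 8452/489705 = 27467737/19588200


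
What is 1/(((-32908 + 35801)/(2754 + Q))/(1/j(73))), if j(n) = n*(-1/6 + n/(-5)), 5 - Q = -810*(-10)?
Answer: 160230/93556727 ≈ 0.0017127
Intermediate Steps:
Q = -8095 (Q = 5 - (-810)*(-10) = 5 - 1*8100 = 5 - 8100 = -8095)
j(n) = n*(-⅙ - n/5) (j(n) = n*(-1*⅙ + n*(-⅕)) = n*(-⅙ - n/5))
1/(((-32908 + 35801)/(2754 + Q))/(1/j(73))) = 1/(((-32908 + 35801)/(2754 - 8095))/(1/(-1/30*73*(5 + 6*73)))) = 1/((2893/(-5341))/(1/(-1/30*73*(5 + 438)))) = 1/((2893*(-1/5341))/(1/(-1/30*73*443))) = 1/(-2893/(5341*(1/(-32339/30)))) = 1/(-2893/(5341*(-30/32339))) = 1/(-2893/5341*(-32339/30)) = 1/(93556727/160230) = 160230/93556727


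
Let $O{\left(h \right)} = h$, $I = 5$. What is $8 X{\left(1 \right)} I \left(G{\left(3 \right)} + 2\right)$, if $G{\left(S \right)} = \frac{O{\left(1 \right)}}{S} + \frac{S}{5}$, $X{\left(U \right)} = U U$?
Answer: $\frac{352}{3} \approx 117.33$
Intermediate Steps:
$X{\left(U \right)} = U^{2}$
$G{\left(S \right)} = \frac{1}{S} + \frac{S}{5}$ ($G{\left(S \right)} = 1 \frac{1}{S} + \frac{S}{5} = \frac{1}{S} + S \frac{1}{5} = \frac{1}{S} + \frac{S}{5}$)
$8 X{\left(1 \right)} I \left(G{\left(3 \right)} + 2\right) = 8 \cdot 1^{2} \cdot 5 \left(\left(\frac{1}{3} + \frac{1}{5} \cdot 3\right) + 2\right) = 8 \cdot 1 \cdot 5 \left(\left(\frac{1}{3} + \frac{3}{5}\right) + 2\right) = 8 \cdot 5 \left(\frac{14}{15} + 2\right) = 8 \cdot 5 \cdot \frac{44}{15} = 8 \cdot \frac{44}{3} = \frac{352}{3}$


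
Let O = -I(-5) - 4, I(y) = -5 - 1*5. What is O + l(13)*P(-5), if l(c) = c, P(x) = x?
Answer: -59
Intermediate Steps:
I(y) = -10 (I(y) = -5 - 5 = -10)
O = 6 (O = -1*(-10) - 4 = 10 - 4 = 6)
O + l(13)*P(-5) = 6 + 13*(-5) = 6 - 65 = -59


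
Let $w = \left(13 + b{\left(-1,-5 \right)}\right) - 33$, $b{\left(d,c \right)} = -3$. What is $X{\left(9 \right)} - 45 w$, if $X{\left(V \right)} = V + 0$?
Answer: $1044$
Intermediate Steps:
$X{\left(V \right)} = V$
$w = -23$ ($w = \left(13 - 3\right) - 33 = 10 - 33 = -23$)
$X{\left(9 \right)} - 45 w = 9 - -1035 = 9 + 1035 = 1044$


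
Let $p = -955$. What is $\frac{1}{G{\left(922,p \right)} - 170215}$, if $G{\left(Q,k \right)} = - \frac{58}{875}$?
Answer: $- \frac{875}{148938183} \approx -5.8749 \cdot 10^{-6}$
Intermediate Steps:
$G{\left(Q,k \right)} = - \frac{58}{875}$ ($G{\left(Q,k \right)} = \left(-58\right) \frac{1}{875} = - \frac{58}{875}$)
$\frac{1}{G{\left(922,p \right)} - 170215} = \frac{1}{- \frac{58}{875} - 170215} = \frac{1}{- \frac{148938183}{875}} = - \frac{875}{148938183}$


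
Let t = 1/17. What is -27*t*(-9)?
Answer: 243/17 ≈ 14.294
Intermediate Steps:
t = 1/17 ≈ 0.058824
-27*t*(-9) = -27*1/17*(-9) = -27/17*(-9) = 243/17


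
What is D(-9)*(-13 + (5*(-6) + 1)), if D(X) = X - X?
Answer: 0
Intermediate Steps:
D(X) = 0
D(-9)*(-13 + (5*(-6) + 1)) = 0*(-13 + (5*(-6) + 1)) = 0*(-13 + (-30 + 1)) = 0*(-13 - 29) = 0*(-42) = 0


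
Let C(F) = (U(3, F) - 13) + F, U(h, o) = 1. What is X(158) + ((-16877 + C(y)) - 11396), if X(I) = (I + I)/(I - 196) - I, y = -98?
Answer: -542437/19 ≈ -28549.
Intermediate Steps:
C(F) = -12 + F (C(F) = (1 - 13) + F = -12 + F)
X(I) = -I + 2*I/(-196 + I) (X(I) = (2*I)/(-196 + I) - I = 2*I/(-196 + I) - I = -I + 2*I/(-196 + I))
X(158) + ((-16877 + C(y)) - 11396) = 158*(198 - 1*158)/(-196 + 158) + ((-16877 + (-12 - 98)) - 11396) = 158*(198 - 158)/(-38) + ((-16877 - 110) - 11396) = 158*(-1/38)*40 + (-16987 - 11396) = -3160/19 - 28383 = -542437/19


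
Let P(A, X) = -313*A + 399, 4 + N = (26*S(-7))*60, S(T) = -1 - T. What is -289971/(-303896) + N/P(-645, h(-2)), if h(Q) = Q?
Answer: 15374936185/15368324616 ≈ 1.0004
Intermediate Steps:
N = 9356 (N = -4 + (26*(-1 - 1*(-7)))*60 = -4 + (26*(-1 + 7))*60 = -4 + (26*6)*60 = -4 + 156*60 = -4 + 9360 = 9356)
P(A, X) = 399 - 313*A
-289971/(-303896) + N/P(-645, h(-2)) = -289971/(-303896) + 9356/(399 - 313*(-645)) = -289971*(-1/303896) + 9356/(399 + 201885) = 289971/303896 + 9356/202284 = 289971/303896 + 9356*(1/202284) = 289971/303896 + 2339/50571 = 15374936185/15368324616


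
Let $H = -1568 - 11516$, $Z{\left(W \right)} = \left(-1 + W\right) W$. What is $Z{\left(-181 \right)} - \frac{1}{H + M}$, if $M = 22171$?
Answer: $\frac{299343953}{9087} \approx 32942.0$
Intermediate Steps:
$Z{\left(W \right)} = W \left(-1 + W\right)$
$H = -13084$ ($H = -1568 - 11516 = -13084$)
$Z{\left(-181 \right)} - \frac{1}{H + M} = - 181 \left(-1 - 181\right) - \frac{1}{-13084 + 22171} = \left(-181\right) \left(-182\right) - \frac{1}{9087} = 32942 - \frac{1}{9087} = \frac{299343953}{9087}$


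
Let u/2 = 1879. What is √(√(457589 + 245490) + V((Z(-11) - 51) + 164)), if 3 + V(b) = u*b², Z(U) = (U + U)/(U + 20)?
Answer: √(3720513707 + 81*√703079)/9 ≈ 6777.4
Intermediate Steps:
u = 3758 (u = 2*1879 = 3758)
Z(U) = 2*U/(20 + U) (Z(U) = (2*U)/(20 + U) = 2*U/(20 + U))
V(b) = -3 + 3758*b²
√(√(457589 + 245490) + V((Z(-11) - 51) + 164)) = √(√(457589 + 245490) + (-3 + 3758*((2*(-11)/(20 - 11) - 51) + 164)²)) = √(√703079 + (-3 + 3758*((2*(-11)/9 - 51) + 164)²)) = √(√703079 + (-3 + 3758*((2*(-11)*(⅑) - 51) + 164)²)) = √(√703079 + (-3 + 3758*((-22/9 - 51) + 164)²)) = √(√703079 + (-3 + 3758*(-481/9 + 164)²)) = √(√703079 + (-3 + 3758*(995/9)²)) = √(√703079 + (-3 + 3758*(990025/81))) = √(√703079 + (-3 + 3720513950/81)) = √(√703079 + 3720513707/81) = √(3720513707/81 + √703079)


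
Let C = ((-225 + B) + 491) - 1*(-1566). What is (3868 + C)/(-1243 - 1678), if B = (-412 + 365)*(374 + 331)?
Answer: 27435/2921 ≈ 9.3923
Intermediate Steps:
B = -33135 (B = -47*705 = -33135)
C = -31303 (C = ((-225 - 33135) + 491) - 1*(-1566) = (-33360 + 491) + 1566 = -32869 + 1566 = -31303)
(3868 + C)/(-1243 - 1678) = (3868 - 31303)/(-1243 - 1678) = -27435/(-2921) = -27435*(-1/2921) = 27435/2921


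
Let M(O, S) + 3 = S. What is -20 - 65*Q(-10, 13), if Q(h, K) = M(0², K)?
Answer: -670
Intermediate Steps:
M(O, S) = -3 + S
Q(h, K) = -3 + K
-20 - 65*Q(-10, 13) = -20 - 65*(-3 + 13) = -20 - 65*10 = -20 - 650 = -670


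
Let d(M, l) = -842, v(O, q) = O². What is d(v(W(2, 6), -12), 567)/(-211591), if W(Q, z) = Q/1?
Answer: 842/211591 ≈ 0.0039794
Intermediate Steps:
W(Q, z) = Q (W(Q, z) = Q*1 = Q)
d(v(W(2, 6), -12), 567)/(-211591) = -842/(-211591) = -842*(-1/211591) = 842/211591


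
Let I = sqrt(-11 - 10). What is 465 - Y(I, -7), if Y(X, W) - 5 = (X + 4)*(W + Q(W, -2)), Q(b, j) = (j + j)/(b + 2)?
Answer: 2424/5 + 31*I*sqrt(21)/5 ≈ 484.8 + 28.412*I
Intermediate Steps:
Q(b, j) = 2*j/(2 + b) (Q(b, j) = (2*j)/(2 + b) = 2*j/(2 + b))
I = I*sqrt(21) (I = sqrt(-21) = I*sqrt(21) ≈ 4.5826*I)
Y(X, W) = 5 + (4 + X)*(W - 4/(2 + W)) (Y(X, W) = 5 + (X + 4)*(W + 2*(-2)/(2 + W)) = 5 + (4 + X)*(W - 4/(2 + W)))
465 - Y(I, -7) = 465 - (-16 - 4*I*sqrt(21) + (2 - 7)*(5 + 4*(-7) - 7*I*sqrt(21)))/(2 - 7) = 465 - (-16 - 4*I*sqrt(21) - 5*(5 - 28 - 7*I*sqrt(21)))/(-5) = 465 - (-1)*(-16 - 4*I*sqrt(21) - 5*(-23 - 7*I*sqrt(21)))/5 = 465 - (-1)*(-16 - 4*I*sqrt(21) + (115 + 35*I*sqrt(21)))/5 = 465 - (-1)*(99 + 31*I*sqrt(21))/5 = 465 - (-99/5 - 31*I*sqrt(21)/5) = 465 + (99/5 + 31*I*sqrt(21)/5) = 2424/5 + 31*I*sqrt(21)/5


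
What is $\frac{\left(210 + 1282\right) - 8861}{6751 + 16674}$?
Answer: $- \frac{7369}{23425} \approx -0.31458$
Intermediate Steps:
$\frac{\left(210 + 1282\right) - 8861}{6751 + 16674} = \frac{1492 - 8861}{23425} = \left(-7369\right) \frac{1}{23425} = - \frac{7369}{23425}$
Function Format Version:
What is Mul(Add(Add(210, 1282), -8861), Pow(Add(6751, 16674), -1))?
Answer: Rational(-7369, 23425) ≈ -0.31458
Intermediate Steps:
Mul(Add(Add(210, 1282), -8861), Pow(Add(6751, 16674), -1)) = Mul(Add(1492, -8861), Pow(23425, -1)) = Mul(-7369, Rational(1, 23425)) = Rational(-7369, 23425)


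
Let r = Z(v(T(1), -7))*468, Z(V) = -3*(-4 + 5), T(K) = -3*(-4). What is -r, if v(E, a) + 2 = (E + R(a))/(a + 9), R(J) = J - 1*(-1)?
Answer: 1404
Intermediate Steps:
R(J) = 1 + J (R(J) = J + 1 = 1 + J)
T(K) = 12
v(E, a) = -2 + (1 + E + a)/(9 + a) (v(E, a) = -2 + (E + (1 + a))/(a + 9) = -2 + (1 + E + a)/(9 + a))
Z(V) = -3 (Z(V) = -3*1 = -3)
r = -1404 (r = -3*468 = -1404)
-r = -1*(-1404) = 1404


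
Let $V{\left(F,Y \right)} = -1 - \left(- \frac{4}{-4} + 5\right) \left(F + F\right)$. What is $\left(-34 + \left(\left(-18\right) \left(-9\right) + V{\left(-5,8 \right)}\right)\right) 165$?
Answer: $30855$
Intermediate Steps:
$V{\left(F,Y \right)} = -1 - 12 F$ ($V{\left(F,Y \right)} = -1 - \left(\left(-4\right) \left(- \frac{1}{4}\right) + 5\right) 2 F = -1 - \left(1 + 5\right) 2 F = -1 - 6 \cdot 2 F = -1 - 12 F$)
$\left(-34 + \left(\left(-18\right) \left(-9\right) + V{\left(-5,8 \right)}\right)\right) 165 = \left(-34 - -221\right) 165 = \left(-34 + \left(162 + \left(-1 + 60\right)\right)\right) 165 = \left(-34 + \left(162 + 59\right)\right) 165 = \left(-34 + 221\right) 165 = 187 \cdot 165 = 30855$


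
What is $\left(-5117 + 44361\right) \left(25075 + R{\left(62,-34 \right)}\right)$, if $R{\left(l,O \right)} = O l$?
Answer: $901316948$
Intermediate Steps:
$\left(-5117 + 44361\right) \left(25075 + R{\left(62,-34 \right)}\right) = \left(-5117 + 44361\right) \left(25075 - 2108\right) = 39244 \left(25075 - 2108\right) = 39244 \cdot 22967 = 901316948$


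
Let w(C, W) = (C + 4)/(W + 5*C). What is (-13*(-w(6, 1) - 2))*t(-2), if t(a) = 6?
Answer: 5616/31 ≈ 181.16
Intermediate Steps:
w(C, W) = (4 + C)/(W + 5*C)
(-13*(-w(6, 1) - 2))*t(-2) = -13*(-(4 + 6)/(1 + 5*6) - 2)*6 = -13*(-10/(1 + 30) - 2)*6 = -13*(-10/31 - 2)*6 = -13*(-72)/31*6 = -13*(-72/31)*6 = (936/31)*6 = 5616/31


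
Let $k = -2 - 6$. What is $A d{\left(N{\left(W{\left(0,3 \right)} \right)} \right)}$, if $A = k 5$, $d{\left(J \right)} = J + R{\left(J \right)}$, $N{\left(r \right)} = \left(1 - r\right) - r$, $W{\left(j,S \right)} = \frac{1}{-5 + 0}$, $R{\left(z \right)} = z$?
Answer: $-112$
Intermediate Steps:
$k = -8$
$W{\left(j,S \right)} = - \frac{1}{5}$ ($W{\left(j,S \right)} = \frac{1}{-5} = - \frac{1}{5}$)
$N{\left(r \right)} = 1 - 2 r$
$d{\left(J \right)} = 2 J$ ($d{\left(J \right)} = J + J = 2 J$)
$A = -40$ ($A = \left(-8\right) 5 = -40$)
$A d{\left(N{\left(W{\left(0,3 \right)} \right)} \right)} = - 40 \cdot 2 \left(1 - - \frac{2}{5}\right) = - 40 \cdot 2 \left(1 + \frac{2}{5}\right) = - 40 \cdot 2 \cdot \frac{7}{5} = \left(-40\right) \frac{14}{5} = -112$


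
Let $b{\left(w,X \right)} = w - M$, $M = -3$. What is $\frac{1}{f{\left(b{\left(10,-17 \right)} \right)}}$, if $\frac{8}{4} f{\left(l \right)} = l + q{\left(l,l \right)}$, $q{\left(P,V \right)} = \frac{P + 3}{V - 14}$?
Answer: $- \frac{2}{3} \approx -0.66667$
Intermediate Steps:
$q{\left(P,V \right)} = \frac{3 + P}{-14 + V}$
$b{\left(w,X \right)} = 3 + w$ ($b{\left(w,X \right)} = w - -3 = w + 3 = 3 + w$)
$f{\left(l \right)} = \frac{l}{2} + \frac{3 + l}{2 \left(-14 + l\right)}$ ($f{\left(l \right)} = \frac{l + \frac{3 + l}{-14 + l}}{2} = \frac{l}{2} + \frac{3 + l}{2 \left(-14 + l\right)}$)
$\frac{1}{f{\left(b{\left(10,-17 \right)} \right)}} = \frac{1}{\frac{1}{2} \frac{1}{-14 + \left(3 + 10\right)} \left(3 + \left(3 + 10\right) + \left(3 + 10\right) \left(-14 + \left(3 + 10\right)\right)\right)} = \frac{1}{\frac{1}{2} \frac{1}{-14 + 13} \left(3 + 13 + 13 \left(-14 + 13\right)\right)} = \frac{1}{\frac{1}{2} \frac{1}{-1} \left(3 + 13 + 13 \left(-1\right)\right)} = \frac{1}{\frac{1}{2} \left(-1\right) \left(3 + 13 - 13\right)} = \frac{1}{\frac{1}{2} \left(-1\right) 3} = \frac{1}{- \frac{3}{2}} = - \frac{2}{3}$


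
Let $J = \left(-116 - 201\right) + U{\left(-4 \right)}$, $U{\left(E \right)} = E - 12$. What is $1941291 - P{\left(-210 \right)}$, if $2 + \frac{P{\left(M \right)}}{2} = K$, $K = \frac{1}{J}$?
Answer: $\frac{646451237}{333} \approx 1.9413 \cdot 10^{6}$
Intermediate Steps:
$U{\left(E \right)} = -12 + E$ ($U{\left(E \right)} = E - 12 = -12 + E$)
$J = -333$ ($J = \left(-116 - 201\right) - 16 = -317 - 16 = -333$)
$K = - \frac{1}{333}$ ($K = \frac{1}{-333} = - \frac{1}{333} \approx -0.003003$)
$P{\left(M \right)} = - \frac{1334}{333}$ ($P{\left(M \right)} = -4 + 2 \left(- \frac{1}{333}\right) = -4 - \frac{2}{333} = - \frac{1334}{333}$)
$1941291 - P{\left(-210 \right)} = 1941291 - - \frac{1334}{333} = 1941291 + \frac{1334}{333} = \frac{646451237}{333}$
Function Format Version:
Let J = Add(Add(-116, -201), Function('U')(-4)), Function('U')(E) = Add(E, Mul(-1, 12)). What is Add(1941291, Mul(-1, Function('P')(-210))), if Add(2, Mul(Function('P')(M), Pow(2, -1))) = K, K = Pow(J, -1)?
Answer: Rational(646451237, 333) ≈ 1.9413e+6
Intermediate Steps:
Function('U')(E) = Add(-12, E) (Function('U')(E) = Add(E, -12) = Add(-12, E))
J = -333 (J = Add(Add(-116, -201), Add(-12, -4)) = Add(-317, -16) = -333)
K = Rational(-1, 333) (K = Pow(-333, -1) = Rational(-1, 333) ≈ -0.0030030)
Function('P')(M) = Rational(-1334, 333) (Function('P')(M) = Add(-4, Mul(2, Rational(-1, 333))) = Add(-4, Rational(-2, 333)) = Rational(-1334, 333))
Add(1941291, Mul(-1, Function('P')(-210))) = Add(1941291, Mul(-1, Rational(-1334, 333))) = Add(1941291, Rational(1334, 333)) = Rational(646451237, 333)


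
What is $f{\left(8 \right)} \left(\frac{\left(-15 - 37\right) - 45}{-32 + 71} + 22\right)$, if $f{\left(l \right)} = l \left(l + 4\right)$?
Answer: $\frac{24352}{13} \approx 1873.2$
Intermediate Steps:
$f{\left(l \right)} = l \left(4 + l\right)$
$f{\left(8 \right)} \left(\frac{\left(-15 - 37\right) - 45}{-32 + 71} + 22\right) = 8 \left(4 + 8\right) \left(\frac{\left(-15 - 37\right) - 45}{-32 + 71} + 22\right) = 8 \cdot 12 \left(\frac{\left(-15 - 37\right) - 45}{39} + 22\right) = 96 \left(\left(-52 - 45\right) \frac{1}{39} + 22\right) = 96 \left(\left(-97\right) \frac{1}{39} + 22\right) = 96 \left(- \frac{97}{39} + 22\right) = 96 \cdot \frac{761}{39} = \frac{24352}{13}$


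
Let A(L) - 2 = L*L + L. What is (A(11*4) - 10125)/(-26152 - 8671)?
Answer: 8143/34823 ≈ 0.23384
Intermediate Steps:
A(L) = 2 + L + L² (A(L) = 2 + (L*L + L) = 2 + (L² + L) = 2 + (L + L²) = 2 + L + L²)
(A(11*4) - 10125)/(-26152 - 8671) = ((2 + 11*4 + (11*4)²) - 10125)/(-26152 - 8671) = ((2 + 44 + 44²) - 10125)/(-34823) = ((2 + 44 + 1936) - 10125)*(-1/34823) = (1982 - 10125)*(-1/34823) = -8143*(-1/34823) = 8143/34823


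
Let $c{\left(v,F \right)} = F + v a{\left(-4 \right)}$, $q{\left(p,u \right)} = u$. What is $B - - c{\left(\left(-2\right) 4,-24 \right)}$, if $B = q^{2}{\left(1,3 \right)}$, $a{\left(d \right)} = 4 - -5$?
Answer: $-87$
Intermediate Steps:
$a{\left(d \right)} = 9$ ($a{\left(d \right)} = 4 + 5 = 9$)
$c{\left(v,F \right)} = F + 9 v$ ($c{\left(v,F \right)} = F + v 9 = F + 9 v$)
$B = 9$ ($B = 3^{2} = 9$)
$B - - c{\left(\left(-2\right) 4,-24 \right)} = 9 - - (-24 + 9 \left(\left(-2\right) 4\right)) = 9 - - (-24 + 9 \left(-8\right)) = 9 - - (-24 - 72) = 9 - \left(-1\right) \left(-96\right) = 9 - 96 = -87$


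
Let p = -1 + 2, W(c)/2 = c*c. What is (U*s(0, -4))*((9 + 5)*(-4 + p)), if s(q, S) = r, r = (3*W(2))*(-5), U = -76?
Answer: -383040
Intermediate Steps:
W(c) = 2*c² (W(c) = 2*(c*c) = 2*c²)
r = -120 (r = (3*(2*2²))*(-5) = (3*(2*4))*(-5) = (3*8)*(-5) = 24*(-5) = -120)
s(q, S) = -120
p = 1
(U*s(0, -4))*((9 + 5)*(-4 + p)) = (-76*(-120))*((9 + 5)*(-4 + 1)) = 9120*(14*(-3)) = 9120*(-42) = -383040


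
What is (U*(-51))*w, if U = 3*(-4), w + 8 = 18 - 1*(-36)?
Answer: 28152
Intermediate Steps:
w = 46 (w = -8 + (18 - 1*(-36)) = -8 + (18 + 36) = -8 + 54 = 46)
U = -12
(U*(-51))*w = -12*(-51)*46 = 612*46 = 28152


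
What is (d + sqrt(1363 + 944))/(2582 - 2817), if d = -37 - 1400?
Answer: 1437/235 - sqrt(2307)/235 ≈ 5.9105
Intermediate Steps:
d = -1437
(d + sqrt(1363 + 944))/(2582 - 2817) = (-1437 + sqrt(1363 + 944))/(2582 - 2817) = (-1437 + sqrt(2307))/(-235) = (-1437 + sqrt(2307))*(-1/235) = 1437/235 - sqrt(2307)/235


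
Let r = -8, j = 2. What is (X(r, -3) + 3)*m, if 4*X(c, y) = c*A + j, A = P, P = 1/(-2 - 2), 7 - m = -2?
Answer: 36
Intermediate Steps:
m = 9 (m = 7 - 1*(-2) = 7 + 2 = 9)
P = -¼ (P = 1/(-4) = -¼ ≈ -0.25000)
A = -¼ ≈ -0.25000
X(c, y) = ½ - c/16 (X(c, y) = (c*(-¼) + 2)/4 = (-c/4 + 2)/4 = (2 - c/4)/4 = ½ - c/16)
(X(r, -3) + 3)*m = ((½ - 1/16*(-8)) + 3)*9 = ((½ + ½) + 3)*9 = (1 + 3)*9 = 4*9 = 36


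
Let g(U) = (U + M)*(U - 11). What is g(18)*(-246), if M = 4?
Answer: -37884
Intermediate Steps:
g(U) = (-11 + U)*(4 + U) (g(U) = (U + 4)*(U - 11) = (4 + U)*(-11 + U) = (-11 + U)*(4 + U))
g(18)*(-246) = (-44 + 18² - 7*18)*(-246) = (-44 + 324 - 126)*(-246) = 154*(-246) = -37884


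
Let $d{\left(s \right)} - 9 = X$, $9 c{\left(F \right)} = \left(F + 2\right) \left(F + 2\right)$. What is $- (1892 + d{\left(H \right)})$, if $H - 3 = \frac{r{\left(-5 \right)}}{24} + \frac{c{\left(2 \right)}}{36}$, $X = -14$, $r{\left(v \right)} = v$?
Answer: $-1887$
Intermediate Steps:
$c{\left(F \right)} = \frac{\left(2 + F\right)^{2}}{9}$ ($c{\left(F \right)} = \frac{\left(F + 2\right) \left(F + 2\right)}{9} = \frac{\left(2 + F\right) \left(2 + F\right)}{9} = \frac{\left(2 + F\right)^{2}}{9}$)
$H = \frac{1841}{648}$ ($H = 3 - \left(\frac{5}{24} - \frac{\frac{1}{9} \left(2 + 2\right)^{2}}{36}\right) = 3 - \left(\frac{5}{24} - \frac{4^{2}}{9} \cdot \frac{1}{36}\right) = 3 - \left(\frac{5}{24} - \frac{1}{9} \cdot 16 \cdot \frac{1}{36}\right) = 3 + \left(- \frac{5}{24} + \frac{16}{9} \cdot \frac{1}{36}\right) = 3 + \left(- \frac{5}{24} + \frac{4}{81}\right) = 3 - \frac{103}{648} = \frac{1841}{648} \approx 2.841$)
$d{\left(s \right)} = -5$ ($d{\left(s \right)} = 9 - 14 = -5$)
$- (1892 + d{\left(H \right)}) = - (1892 - 5) = \left(-1\right) 1887 = -1887$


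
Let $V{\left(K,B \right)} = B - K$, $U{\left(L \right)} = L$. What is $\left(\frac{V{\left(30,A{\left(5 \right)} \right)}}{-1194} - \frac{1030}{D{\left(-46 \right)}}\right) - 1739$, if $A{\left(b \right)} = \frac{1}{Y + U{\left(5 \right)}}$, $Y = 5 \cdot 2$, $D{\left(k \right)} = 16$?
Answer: $- \frac{129191989}{71640} \approx -1803.3$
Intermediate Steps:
$Y = 10$
$A{\left(b \right)} = \frac{1}{15}$ ($A{\left(b \right)} = \frac{1}{10 + 5} = \frac{1}{15}$)
$\left(\frac{V{\left(30,A{\left(5 \right)} \right)}}{-1194} - \frac{1030}{D{\left(-46 \right)}}\right) - 1739 = \left(\frac{\frac{1}{15} - 30}{-1194} - \frac{1030}{16}\right) - 1739 = \left(\left(\frac{1}{15} - 30\right) \left(- \frac{1}{1194}\right) - \frac{515}{8}\right) - 1739 = \left(\left(- \frac{449}{15}\right) \left(- \frac{1}{1194}\right) - \frac{515}{8}\right) - 1739 = \left(\frac{449}{17910} - \frac{515}{8}\right) - 1739 = - \frac{4610029}{71640} - 1739 = - \frac{129191989}{71640}$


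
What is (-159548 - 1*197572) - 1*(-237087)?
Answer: -120033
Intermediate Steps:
(-159548 - 1*197572) - 1*(-237087) = (-159548 - 197572) + 237087 = -357120 + 237087 = -120033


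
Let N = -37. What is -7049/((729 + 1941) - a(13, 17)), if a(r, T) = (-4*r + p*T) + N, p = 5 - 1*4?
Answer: -7049/2742 ≈ -2.5708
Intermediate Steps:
p = 1 (p = 5 - 4 = 1)
a(r, T) = -37 + T - 4*r (a(r, T) = (-4*r + 1*T) - 37 = (-4*r + T) - 37 = (T - 4*r) - 37 = -37 + T - 4*r)
-7049/((729 + 1941) - a(13, 17)) = -7049/((729 + 1941) - (-37 + 17 - 4*13)) = -7049/(2670 - (-37 + 17 - 52)) = -7049/(2670 - 1*(-72)) = -7049/(2670 + 72) = -7049/2742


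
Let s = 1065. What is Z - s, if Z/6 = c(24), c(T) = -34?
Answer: -1269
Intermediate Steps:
Z = -204 (Z = 6*(-34) = -204)
Z - s = -204 - 1*1065 = -204 - 1065 = -1269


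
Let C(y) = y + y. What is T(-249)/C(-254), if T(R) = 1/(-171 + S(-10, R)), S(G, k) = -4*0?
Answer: 1/86868 ≈ 1.1512e-5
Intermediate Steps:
C(y) = 2*y
S(G, k) = 0
T(R) = -1/171 (T(R) = 1/(-171 + 0) = 1/(-171) = -1/171)
T(-249)/C(-254) = -1/(171*(2*(-254))) = -1/171/(-508) = -1/171*(-1/508) = 1/86868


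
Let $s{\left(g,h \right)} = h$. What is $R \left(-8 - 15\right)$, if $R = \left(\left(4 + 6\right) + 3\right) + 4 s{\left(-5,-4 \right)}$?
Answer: $69$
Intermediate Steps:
$R = -3$ ($R = \left(\left(4 + 6\right) + 3\right) + 4 \left(-4\right) = \left(10 + 3\right) - 16 = 13 - 16 = -3$)
$R \left(-8 - 15\right) = - 3 \left(-8 - 15\right) = \left(-3\right) \left(-23\right) = 69$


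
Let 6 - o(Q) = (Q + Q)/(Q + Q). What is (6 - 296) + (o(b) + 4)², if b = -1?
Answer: -209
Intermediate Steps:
o(Q) = 5 (o(Q) = 6 - (Q + Q)/(Q + Q) = 6 - 2*Q/(2*Q) = 6 - 2*Q*1/(2*Q) = 6 - 1*1 = 6 - 1 = 5)
(6 - 296) + (o(b) + 4)² = (6 - 296) + (5 + 4)² = -290 + 9² = -290 + 81 = -209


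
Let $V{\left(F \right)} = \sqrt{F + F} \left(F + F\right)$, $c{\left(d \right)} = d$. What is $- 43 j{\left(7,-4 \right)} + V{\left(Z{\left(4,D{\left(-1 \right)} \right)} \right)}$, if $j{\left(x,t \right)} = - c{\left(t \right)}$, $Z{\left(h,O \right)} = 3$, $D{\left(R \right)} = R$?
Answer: $-172 + 6 \sqrt{6} \approx -157.3$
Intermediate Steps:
$j{\left(x,t \right)} = - t$
$V{\left(F \right)} = 2 \sqrt{2} F^{\frac{3}{2}}$ ($V{\left(F \right)} = \sqrt{2 F} 2 F = \sqrt{2} \sqrt{F} 2 F = 2 \sqrt{2} F^{\frac{3}{2}}$)
$- 43 j{\left(7,-4 \right)} + V{\left(Z{\left(4,D{\left(-1 \right)} \right)} \right)} = - 43 \left(\left(-1\right) \left(-4\right)\right) + 2 \sqrt{2} \cdot 3^{\frac{3}{2}} = \left(-43\right) 4 + 2 \sqrt{2} \cdot 3 \sqrt{3} = -172 + 6 \sqrt{6}$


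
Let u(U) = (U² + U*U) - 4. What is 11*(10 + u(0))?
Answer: 66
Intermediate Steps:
u(U) = -4 + 2*U² (u(U) = (U² + U²) - 4 = 2*U² - 4 = -4 + 2*U²)
11*(10 + u(0)) = 11*(10 + (-4 + 2*0²)) = 11*(10 + (-4 + 2*0)) = 11*(10 + (-4 + 0)) = 11*(10 - 4) = 11*6 = 66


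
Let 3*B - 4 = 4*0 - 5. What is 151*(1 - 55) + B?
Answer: -24463/3 ≈ -8154.3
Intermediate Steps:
B = -⅓ (B = 4/3 + (4*0 - 5)/3 = 4/3 + (0 - 5)/3 = 4/3 + (⅓)*(-5) = 4/3 - 5/3 = -⅓ ≈ -0.33333)
151*(1 - 55) + B = 151*(1 - 55) - ⅓ = 151*(-54) - ⅓ = -8154 - ⅓ = -24463/3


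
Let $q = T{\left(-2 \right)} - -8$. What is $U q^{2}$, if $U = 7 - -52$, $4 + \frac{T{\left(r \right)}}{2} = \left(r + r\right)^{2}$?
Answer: $60416$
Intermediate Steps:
$T{\left(r \right)} = -8 + 8 r^{2}$ ($T{\left(r \right)} = -8 + 2 \left(r + r\right)^{2} = -8 + 2 \left(2 r\right)^{2} = -8 + 2 \cdot 4 r^{2} = -8 + 8 r^{2}$)
$q = 32$ ($q = \left(-8 + 8 \left(-2\right)^{2}\right) - -8 = \left(-8 + 8 \cdot 4\right) + 8 = \left(-8 + 32\right) + 8 = 24 + 8 = 32$)
$U = 59$ ($U = 7 + 52 = 59$)
$U q^{2} = 59 \cdot 32^{2} = 59 \cdot 1024 = 60416$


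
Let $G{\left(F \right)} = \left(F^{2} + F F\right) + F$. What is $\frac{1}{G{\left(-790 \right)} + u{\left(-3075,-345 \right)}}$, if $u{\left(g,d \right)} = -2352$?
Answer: $\frac{1}{1245058} \approx 8.0318 \cdot 10^{-7}$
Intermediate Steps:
$G{\left(F \right)} = F + 2 F^{2}$ ($G{\left(F \right)} = \left(F^{2} + F^{2}\right) + F = 2 F^{2} + F = F + 2 F^{2}$)
$\frac{1}{G{\left(-790 \right)} + u{\left(-3075,-345 \right)}} = \frac{1}{- 790 \left(1 + 2 \left(-790\right)\right) - 2352} = \frac{1}{- 790 \left(1 - 1580\right) - 2352} = \frac{1}{\left(-790\right) \left(-1579\right) - 2352} = \frac{1}{1247410 - 2352} = \frac{1}{1245058}$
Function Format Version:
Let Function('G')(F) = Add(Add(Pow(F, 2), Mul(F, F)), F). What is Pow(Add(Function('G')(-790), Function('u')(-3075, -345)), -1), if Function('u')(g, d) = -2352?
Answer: Rational(1, 1245058) ≈ 8.0318e-7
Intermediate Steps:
Function('G')(F) = Add(F, Mul(2, Pow(F, 2))) (Function('G')(F) = Add(Add(Pow(F, 2), Pow(F, 2)), F) = Add(Mul(2, Pow(F, 2)), F) = Add(F, Mul(2, Pow(F, 2))))
Pow(Add(Function('G')(-790), Function('u')(-3075, -345)), -1) = Pow(Add(Mul(-790, Add(1, Mul(2, -790))), -2352), -1) = Pow(Add(Mul(-790, Add(1, -1580)), -2352), -1) = Pow(Add(Mul(-790, -1579), -2352), -1) = Pow(Add(1247410, -2352), -1) = Pow(1245058, -1) = Rational(1, 1245058)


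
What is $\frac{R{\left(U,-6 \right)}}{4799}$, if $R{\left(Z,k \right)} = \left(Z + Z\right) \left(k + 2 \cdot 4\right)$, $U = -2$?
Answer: $- \frac{8}{4799} \approx -0.001667$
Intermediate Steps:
$R{\left(Z,k \right)} = 2 Z \left(8 + k\right)$ ($R{\left(Z,k \right)} = 2 Z \left(k + 8\right) = 2 Z \left(8 + k\right)$)
$\frac{R{\left(U,-6 \right)}}{4799} = \frac{2 \left(-2\right) \left(8 - 6\right)}{4799} = 2 \left(-2\right) 2 \cdot \frac{1}{4799} = \left(-8\right) \frac{1}{4799} = - \frac{8}{4799}$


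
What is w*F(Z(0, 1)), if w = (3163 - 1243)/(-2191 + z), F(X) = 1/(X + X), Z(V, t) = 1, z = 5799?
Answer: 120/451 ≈ 0.26608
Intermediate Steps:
F(X) = 1/(2*X)
w = 240/451 (w = (3163 - 1243)/(-2191 + 5799) = 1920/3608 = 1920*(1/3608) = 240/451 ≈ 0.53215)
w*F(Z(0, 1)) = 240*((½)/1)/451 = 240*((½)*1)/451 = (240/451)*(½) = 120/451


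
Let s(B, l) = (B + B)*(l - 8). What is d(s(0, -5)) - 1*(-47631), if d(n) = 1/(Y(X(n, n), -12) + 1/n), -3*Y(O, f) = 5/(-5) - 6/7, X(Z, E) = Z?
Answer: 47631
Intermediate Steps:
s(B, l) = 2*B*(-8 + l) (s(B, l) = (2*B)*(-8 + l) = 2*B*(-8 + l))
Y(O, f) = 13/21 (Y(O, f) = -(5/(-5) - 6/7)/3 = -(5*(-⅕) - 6*⅐)/3 = -(-1 - 6/7)/3 = -⅓*(-13/7) = 13/21)
d(n) = 1/(13/21 + 1/n)
d(s(0, -5)) - 1*(-47631) = 21*(2*0*(-8 - 5))/(21 + 13*(2*0*(-8 - 5))) - 1*(-47631) = 21*(2*0*(-13))/(21 + 13*(2*0*(-13))) + 47631 = 21*0/(21 + 13*0) + 47631 = 21*0/(21 + 0) + 47631 = 21*0/21 + 47631 = 21*0*(1/21) + 47631 = 0 + 47631 = 47631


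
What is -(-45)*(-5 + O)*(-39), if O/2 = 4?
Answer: -5265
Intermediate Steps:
O = 8 (O = 2*4 = 8)
-(-45)*(-5 + O)*(-39) = -(-45)*(-5 + 8)*(-39) = -(-45)*3*(-39) = -15*(-9)*(-39) = 135*(-39) = -5265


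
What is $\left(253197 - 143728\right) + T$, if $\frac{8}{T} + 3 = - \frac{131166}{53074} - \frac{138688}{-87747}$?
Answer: $\frac{6440050104179}{58831003} \approx 1.0947 \cdot 10^{5}$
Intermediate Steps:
$T = - \frac{120963228}{58831003}$ ($T = \frac{8}{-3 - \left(- \frac{12608}{7977} + \frac{9369}{3791}\right)} = \frac{8}{-3 - \frac{26939585}{30240807}} = \frac{8}{- \frac{117662006}{30240807}} = 8 \left(- \frac{30240807}{117662006}\right) = - \frac{120963228}{58831003} \approx -2.0561$)
$\left(253197 - 143728\right) + T = \left(253197 - 143728\right) - \frac{120963228}{58831003} = 109469 - \frac{120963228}{58831003} = \frac{6440050104179}{58831003}$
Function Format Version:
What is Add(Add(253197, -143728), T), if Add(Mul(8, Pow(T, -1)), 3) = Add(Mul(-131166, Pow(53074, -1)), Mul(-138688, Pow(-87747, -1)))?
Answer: Rational(6440050104179, 58831003) ≈ 1.0947e+5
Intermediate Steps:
T = Rational(-120963228, 58831003) (T = Mul(8, Pow(Add(-3, Add(Mul(-131166, Pow(53074, -1)), Mul(-138688, Pow(-87747, -1)))), -1)) = Mul(8, Pow(Add(-3, Add(Mul(-131166, Rational(1, 53074)), Mul(-138688, Rational(-1, 87747)))), -1)) = Mul(8, Pow(Add(-3, Add(Rational(-9369, 3791), Rational(12608, 7977))), -1)) = Mul(8, Pow(Add(-3, Rational(-26939585, 30240807)), -1)) = Mul(8, Pow(Rational(-117662006, 30240807), -1)) = Mul(8, Rational(-30240807, 117662006)) = Rational(-120963228, 58831003) ≈ -2.0561)
Add(Add(253197, -143728), T) = Add(Add(253197, -143728), Rational(-120963228, 58831003)) = Add(109469, Rational(-120963228, 58831003)) = Rational(6440050104179, 58831003)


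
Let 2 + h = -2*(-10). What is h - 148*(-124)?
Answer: 18370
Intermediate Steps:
h = 18 (h = -2 - 2*(-10) = -2 + 20 = 18)
h - 148*(-124) = 18 - 148*(-124) = 18 + 18352 = 18370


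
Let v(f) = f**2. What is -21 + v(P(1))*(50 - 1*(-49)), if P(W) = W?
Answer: 78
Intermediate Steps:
-21 + v(P(1))*(50 - 1*(-49)) = -21 + 1**2*(50 - 1*(-49)) = -21 + 1*(50 + 49) = -21 + 1*99 = -21 + 99 = 78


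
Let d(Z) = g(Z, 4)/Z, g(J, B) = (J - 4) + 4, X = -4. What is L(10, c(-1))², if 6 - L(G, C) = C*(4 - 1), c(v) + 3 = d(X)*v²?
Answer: 144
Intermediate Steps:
g(J, B) = J (g(J, B) = (-4 + J) + 4 = J)
d(Z) = 1 (d(Z) = Z/Z = 1)
c(v) = -3 + v² (c(v) = -3 + 1*v² = -3 + v²)
L(G, C) = 6 - 3*C (L(G, C) = 6 - C*(4 - 1) = 6 - C*3 = 6 - 3*C)
L(10, c(-1))² = (6 - 3*(-3 + (-1)²))² = (6 - 3*(-3 + 1))² = (6 - 3*(-2))² = (6 + 6)² = 12² = 144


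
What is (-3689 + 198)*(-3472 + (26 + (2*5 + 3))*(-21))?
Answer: 14979881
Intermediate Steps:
(-3689 + 198)*(-3472 + (26 + (2*5 + 3))*(-21)) = -3491*(-3472 + (26 + (10 + 3))*(-21)) = -3491*(-3472 + (26 + 13)*(-21)) = -3491*(-3472 + 39*(-21)) = -3491*(-3472 - 819) = -3491*(-4291) = 14979881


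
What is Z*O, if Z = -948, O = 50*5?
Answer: -237000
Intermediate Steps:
O = 250
Z*O = -948*250 = -237000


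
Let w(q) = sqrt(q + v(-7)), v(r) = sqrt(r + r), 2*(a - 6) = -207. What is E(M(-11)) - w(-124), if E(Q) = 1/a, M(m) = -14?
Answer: -2/195 - sqrt(-124 + I*sqrt(14)) ≈ -0.17824 - 11.137*I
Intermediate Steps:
a = -195/2 (a = 6 + (1/2)*(-207) = 6 - 207/2 = -195/2 ≈ -97.500)
v(r) = sqrt(2)*sqrt(r) (v(r) = sqrt(2*r) = sqrt(2)*sqrt(r))
E(Q) = -2/195 (E(Q) = 1/(-195/2) = -2/195)
w(q) = sqrt(q + I*sqrt(14)) (w(q) = sqrt(q + sqrt(2)*sqrt(-7)) = sqrt(q + sqrt(2)*(I*sqrt(7))) = sqrt(q + I*sqrt(14)))
E(M(-11)) - w(-124) = -2/195 - sqrt(-124 + I*sqrt(14))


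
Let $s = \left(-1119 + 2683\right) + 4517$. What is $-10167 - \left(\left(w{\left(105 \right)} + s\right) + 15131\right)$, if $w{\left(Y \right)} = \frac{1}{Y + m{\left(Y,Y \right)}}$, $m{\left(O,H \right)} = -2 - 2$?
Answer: $- \frac{3169280}{101} \approx -31379.0$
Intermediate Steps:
$m{\left(O,H \right)} = -4$
$w{\left(Y \right)} = \frac{1}{-4 + Y}$ ($w{\left(Y \right)} = \frac{1}{Y - 4} = \frac{1}{-4 + Y}$)
$s = 6081$ ($s = 1564 + 4517 = 6081$)
$-10167 - \left(\left(w{\left(105 \right)} + s\right) + 15131\right) = -10167 - \left(\left(\frac{1}{-4 + 105} + 6081\right) + 15131\right) = -10167 - \left(\left(\frac{1}{101} + 6081\right) + 15131\right) = -10167 - \left(\frac{614182}{101} + 15131\right) = -10167 - \frac{2142413}{101} = - \frac{3169280}{101}$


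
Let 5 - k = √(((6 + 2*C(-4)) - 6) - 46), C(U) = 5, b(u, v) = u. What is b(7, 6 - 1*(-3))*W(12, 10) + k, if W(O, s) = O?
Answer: 89 - 6*I ≈ 89.0 - 6.0*I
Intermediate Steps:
k = 5 - 6*I (k = 5 - √(((6 + 2*5) - 6) - 46) = 5 - √(((6 + 10) - 6) - 46) = 5 - √((16 - 6) - 46) = 5 - √(10 - 46) = 5 - √(-36) = 5 - 6*I ≈ 5.0 - 6.0*I)
b(7, 6 - 1*(-3))*W(12, 10) + k = 7*12 + (5 - 6*I) = 84 + (5 - 6*I) = 89 - 6*I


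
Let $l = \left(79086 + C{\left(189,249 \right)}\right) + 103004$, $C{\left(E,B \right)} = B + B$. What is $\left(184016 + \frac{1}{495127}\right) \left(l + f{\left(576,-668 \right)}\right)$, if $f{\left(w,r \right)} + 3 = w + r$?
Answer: $\frac{16627172651992269}{495127} \approx 3.3582 \cdot 10^{10}$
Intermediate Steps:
$C{\left(E,B \right)} = 2 B$
$l = 182588$ ($l = \left(79086 + 2 \cdot 249\right) + 103004 = \left(79086 + 498\right) + 103004 = 79584 + 103004 = 182588$)
$f{\left(w,r \right)} = -3 + r + w$ ($f{\left(w,r \right)} = -3 + \left(w + r\right) = -3 + \left(r + w\right) = -3 + r + w$)
$\left(184016 + \frac{1}{495127}\right) \left(l + f{\left(576,-668 \right)}\right) = \left(184016 + \frac{1}{495127}\right) \left(182588 - 95\right) = \frac{91111290033}{495127} \cdot 182493 = \frac{16627172651992269}{495127}$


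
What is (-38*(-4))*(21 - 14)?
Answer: 1064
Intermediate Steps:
(-38*(-4))*(21 - 14) = 152*7 = 1064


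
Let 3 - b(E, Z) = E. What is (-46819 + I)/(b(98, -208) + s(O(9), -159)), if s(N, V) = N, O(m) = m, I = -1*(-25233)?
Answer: 251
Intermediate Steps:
b(E, Z) = 3 - E
I = 25233
(-46819 + I)/(b(98, -208) + s(O(9), -159)) = (-46819 + 25233)/((3 - 1*98) + 9) = -21586/((3 - 98) + 9) = -21586/(-95 + 9) = -21586/(-86) = -21586*(-1/86) = 251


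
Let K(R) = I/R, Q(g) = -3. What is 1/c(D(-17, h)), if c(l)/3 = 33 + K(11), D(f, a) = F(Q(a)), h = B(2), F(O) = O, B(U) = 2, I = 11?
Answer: 1/102 ≈ 0.0098039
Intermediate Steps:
K(R) = 11/R
h = 2
D(f, a) = -3
c(l) = 102 (c(l) = 3*(33 + 11/11) = 3*(33 + 11*(1/11)) = 3*(33 + 1) = 3*34 = 102)
1/c(D(-17, h)) = 1/102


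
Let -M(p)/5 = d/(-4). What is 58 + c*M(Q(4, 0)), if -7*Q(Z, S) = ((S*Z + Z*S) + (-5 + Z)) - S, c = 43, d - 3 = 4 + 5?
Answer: 703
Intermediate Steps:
d = 12 (d = 3 + (4 + 5) = 3 + 9 = 12)
Q(Z, S) = 5/7 - Z/7 + S/7 - 2*S*Z/7 (Q(Z, S) = -(((S*Z + Z*S) + (-5 + Z)) - S)/7 = -(((S*Z + S*Z) + (-5 + Z)) - S)/7 = -((2*S*Z + (-5 + Z)) - S)/7 = -((-5 + Z + 2*S*Z) - S)/7 = -(-5 + Z - S + 2*S*Z)/7 = 5/7 - Z/7 + S/7 - 2*S*Z/7)
M(p) = 15 (M(p) = -60/(-4) = -60*(-1)/4 = -5*(-3) = 15)
58 + c*M(Q(4, 0)) = 58 + 43*15 = 58 + 645 = 703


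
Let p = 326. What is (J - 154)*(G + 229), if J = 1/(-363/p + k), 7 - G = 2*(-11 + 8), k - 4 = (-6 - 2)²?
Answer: -812549848/21805 ≈ -37264.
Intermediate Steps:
k = 68 (k = 4 + (-6 - 2)² = 4 + (-8)² = 4 + 64 = 68)
G = 13 (G = 7 - 2*(-11 + 8) = 7 - 2*(-3) = 7 - 1*(-6) = 7 + 6 = 13)
J = 326/21805 (J = 1/(-363/326 + 68) = 1/(21805/326) = 326/21805 ≈ 0.014951)
(J - 154)*(G + 229) = (326/21805 - 154)*(13 + 229) = -3357644/21805*242 = -812549848/21805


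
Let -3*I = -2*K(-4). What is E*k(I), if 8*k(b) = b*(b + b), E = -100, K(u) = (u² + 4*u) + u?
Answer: -1600/9 ≈ -177.78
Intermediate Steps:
K(u) = u² + 5*u
I = -8/3 (I = -(-2)*(-4*(5 - 4))/3 = -(-2)*(-4*1)/3 = -(-2)*(-4)/3 = -⅓*8 = -8/3 ≈ -2.6667)
k(b) = b²/4 (k(b) = (b*(b + b))/8 = (b*(2*b))/8 = (2*b²)/8 = b²/4)
E*k(I) = -25*(-8/3)² = -25*64/9 = -100*16/9 = -1600/9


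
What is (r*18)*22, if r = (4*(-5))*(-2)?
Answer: 15840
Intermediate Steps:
r = 40 (r = -20*(-2) = 40)
(r*18)*22 = (40*18)*22 = 720*22 = 15840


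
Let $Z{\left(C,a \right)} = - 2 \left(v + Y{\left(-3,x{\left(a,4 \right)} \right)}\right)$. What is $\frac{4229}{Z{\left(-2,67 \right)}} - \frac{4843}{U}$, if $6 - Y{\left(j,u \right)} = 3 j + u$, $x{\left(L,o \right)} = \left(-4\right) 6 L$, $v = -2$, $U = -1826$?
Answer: $\frac{1994713}{1479973} \approx 1.3478$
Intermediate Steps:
$x{\left(L,o \right)} = - 24 L$
$Y{\left(j,u \right)} = 6 - u - 3 j$ ($Y{\left(j,u \right)} = 6 - \left(3 j + u\right) = 6 - \left(u + 3 j\right) = 6 - u - 3 j$)
$Z{\left(C,a \right)} = -26 - 48 a$ ($Z{\left(C,a \right)} = - 2 \left(-2 - \left(-15 - 24 a\right)\right) = - 2 \left(-2 + \left(6 + 24 a + 9\right)\right) = - 2 \left(-2 + \left(15 + 24 a\right)\right) = - 2 \left(13 + 24 a\right) = -26 - 48 a$)
$\frac{4229}{Z{\left(-2,67 \right)}} - \frac{4843}{U} = \frac{4229}{-26 - 3216} - \frac{4843}{-1826} = \frac{4229}{-26 - 3216} - - \frac{4843}{1826} = \frac{4229}{-3242} + \frac{4843}{1826} = 4229 \left(- \frac{1}{3242}\right) + \frac{4843}{1826} = - \frac{4229}{3242} + \frac{4843}{1826} = \frac{1994713}{1479973}$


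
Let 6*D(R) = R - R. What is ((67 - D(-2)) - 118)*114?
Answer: -5814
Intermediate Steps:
D(R) = 0 (D(R) = (R - R)/6 = (1/6)*0 = 0)
((67 - D(-2)) - 118)*114 = ((67 - 1*0) - 118)*114 = ((67 + 0) - 118)*114 = (67 - 118)*114 = -51*114 = -5814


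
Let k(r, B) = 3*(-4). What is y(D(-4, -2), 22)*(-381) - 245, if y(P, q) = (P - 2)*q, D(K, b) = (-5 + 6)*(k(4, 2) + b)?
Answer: 133867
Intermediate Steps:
k(r, B) = -12
D(K, b) = -12 + b (D(K, b) = (-5 + 6)*(-12 + b) = 1*(-12 + b) = -12 + b)
y(P, q) = q*(-2 + P) (y(P, q) = (-2 + P)*q = q*(-2 + P))
y(D(-4, -2), 22)*(-381) - 245 = (22*(-2 + (-12 - 2)))*(-381) - 245 = (22*(-2 - 14))*(-381) - 245 = (22*(-16))*(-381) - 245 = -352*(-381) - 245 = 134112 - 245 = 133867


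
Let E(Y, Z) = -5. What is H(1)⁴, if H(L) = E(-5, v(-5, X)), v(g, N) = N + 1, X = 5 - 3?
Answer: 625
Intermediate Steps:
X = 2
v(g, N) = 1 + N
H(L) = -5
H(1)⁴ = (-5)⁴ = 625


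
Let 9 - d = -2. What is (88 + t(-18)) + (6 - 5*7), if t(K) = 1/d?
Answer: 650/11 ≈ 59.091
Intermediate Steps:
d = 11 (d = 9 - 1*(-2) = 9 + 2 = 11)
t(K) = 1/11
(88 + t(-18)) + (6 - 5*7) = (88 + 1/11) + (6 - 5*7) = 969/11 + (6 - 35) = 969/11 - 29 = 650/11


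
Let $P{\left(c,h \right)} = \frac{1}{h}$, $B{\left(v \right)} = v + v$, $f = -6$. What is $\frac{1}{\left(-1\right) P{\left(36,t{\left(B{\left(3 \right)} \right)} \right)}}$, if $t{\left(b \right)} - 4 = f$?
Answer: $2$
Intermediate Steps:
$B{\left(v \right)} = 2 v$
$t{\left(b \right)} = -2$ ($t{\left(b \right)} = 4 - 6 = -2$)
$\frac{1}{\left(-1\right) P{\left(36,t{\left(B{\left(3 \right)} \right)} \right)}} = \frac{1}{\left(-1\right) \frac{1}{-2}} = \frac{1}{\left(-1\right) \left(- \frac{1}{2}\right)} = \frac{1}{\frac{1}{2}} = 2$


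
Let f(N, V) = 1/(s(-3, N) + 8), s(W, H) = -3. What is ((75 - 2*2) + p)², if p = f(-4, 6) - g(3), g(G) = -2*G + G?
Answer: 137641/25 ≈ 5505.6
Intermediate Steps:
g(G) = -G
f(N, V) = ⅕ (f(N, V) = 1/(-3 + 8) = 1/5 = ⅕)
p = 16/5 (p = ⅕ - (-1)*3 = ⅕ - 1*(-3) = ⅕ + 3 = 16/5 ≈ 3.2000)
((75 - 2*2) + p)² = ((75 - 2*2) + 16/5)² = ((75 - 4) + 16/5)² = (71 + 16/5)² = (371/5)² = 137641/25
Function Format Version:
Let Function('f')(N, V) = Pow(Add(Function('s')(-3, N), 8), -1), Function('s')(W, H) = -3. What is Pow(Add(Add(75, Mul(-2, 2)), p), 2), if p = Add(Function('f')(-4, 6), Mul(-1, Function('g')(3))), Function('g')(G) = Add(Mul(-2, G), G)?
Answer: Rational(137641, 25) ≈ 5505.6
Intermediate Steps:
Function('g')(G) = Mul(-1, G)
Function('f')(N, V) = Rational(1, 5) (Function('f')(N, V) = Pow(Add(-3, 8), -1) = Pow(5, -1) = Rational(1, 5))
p = Rational(16, 5) (p = Add(Rational(1, 5), Mul(-1, Mul(-1, 3))) = Add(Rational(1, 5), Mul(-1, -3)) = Add(Rational(1, 5), 3) = Rational(16, 5) ≈ 3.2000)
Pow(Add(Add(75, Mul(-2, 2)), p), 2) = Pow(Add(Add(75, Mul(-2, 2)), Rational(16, 5)), 2) = Pow(Add(Add(75, -4), Rational(16, 5)), 2) = Pow(Add(71, Rational(16, 5)), 2) = Pow(Rational(371, 5), 2) = Rational(137641, 25)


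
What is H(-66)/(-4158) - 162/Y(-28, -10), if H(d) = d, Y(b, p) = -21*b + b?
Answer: -689/2520 ≈ -0.27341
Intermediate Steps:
Y(b, p) = -20*b
H(-66)/(-4158) - 162/Y(-28, -10) = -66/(-4158) - 162/((-20*(-28))) = -66*(-1/4158) - 162/560 = 1/63 - 162*1/560 = 1/63 - 81/280 = -689/2520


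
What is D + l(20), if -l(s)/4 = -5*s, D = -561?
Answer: -161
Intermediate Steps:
l(s) = 20*s (l(s) = -(-20)*s = 20*s)
D + l(20) = -561 + 20*20 = -561 + 400 = -161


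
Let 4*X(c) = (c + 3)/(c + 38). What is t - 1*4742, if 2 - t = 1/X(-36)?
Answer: -156412/33 ≈ -4739.8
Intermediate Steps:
X(c) = (3 + c)/(4*(38 + c)) (X(c) = ((c + 3)/(c + 38))/4 = ((3 + c)/(38 + c))/4 = (3 + c)/(4*(38 + c)))
t = 74/33 (t = 2 - 1/((3 - 36)/(4*(38 - 36))) = 2 - 1/((¼)*(-33)/2) = 2 - 1/((¼)*(½)*(-33)) = 2 - 1/(-33/8) = 2 - 1*(-8/33) = 2 + 8/33 = 74/33 ≈ 2.2424)
t - 1*4742 = 74/33 - 1*4742 = 74/33 - 4742 = -156412/33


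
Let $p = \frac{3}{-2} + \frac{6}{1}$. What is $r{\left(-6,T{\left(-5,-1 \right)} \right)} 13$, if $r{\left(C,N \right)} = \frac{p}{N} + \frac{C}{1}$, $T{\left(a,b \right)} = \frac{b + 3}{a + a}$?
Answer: $- \frac{741}{2} \approx -370.5$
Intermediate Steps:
$p = \frac{9}{2}$ ($p = 3 \left(- \frac{1}{2}\right) + 6 \cdot 1 = - \frac{3}{2} + 6 = \frac{9}{2} \approx 4.5$)
$T{\left(a,b \right)} = \frac{3 + b}{2 a}$
$r{\left(C,N \right)} = C + \frac{9}{2 N}$ ($r{\left(C,N \right)} = \frac{9}{2 N} + \frac{C}{1} = \frac{9}{2 N} + C 1 = \frac{9}{2 N} + C = C + \frac{9}{2 N}$)
$r{\left(-6,T{\left(-5,-1 \right)} \right)} 13 = \left(-6 + \frac{9}{2 \frac{3 - 1}{2 \left(-5\right)}}\right) 13 = \left(-6 + \frac{9}{2 \cdot \frac{1}{2} \left(- \frac{1}{5}\right) 2}\right) 13 = \left(-6 + \frac{9}{2 \left(- \frac{1}{5}\right)}\right) 13 = \left(-6 + \frac{9}{2} \left(-5\right)\right) 13 = \left(-6 - \frac{45}{2}\right) 13 = \left(- \frac{57}{2}\right) 13 = - \frac{741}{2}$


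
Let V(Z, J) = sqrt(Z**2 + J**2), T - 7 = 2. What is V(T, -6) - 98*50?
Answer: -4900 + 3*sqrt(13) ≈ -4889.2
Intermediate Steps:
T = 9 (T = 7 + 2 = 9)
V(Z, J) = sqrt(J**2 + Z**2)
V(T, -6) - 98*50 = sqrt((-6)**2 + 9**2) - 98*50 = sqrt(36 + 81) - 4900 = sqrt(117) - 4900 = 3*sqrt(13) - 4900 = -4900 + 3*sqrt(13)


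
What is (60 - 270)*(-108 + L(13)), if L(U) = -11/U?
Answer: 297150/13 ≈ 22858.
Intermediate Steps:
(60 - 270)*(-108 + L(13)) = (60 - 270)*(-108 - 11/13) = -210*(-108 - 11*1/13) = -210*(-108 - 11/13) = -210*(-1415/13) = 297150/13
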